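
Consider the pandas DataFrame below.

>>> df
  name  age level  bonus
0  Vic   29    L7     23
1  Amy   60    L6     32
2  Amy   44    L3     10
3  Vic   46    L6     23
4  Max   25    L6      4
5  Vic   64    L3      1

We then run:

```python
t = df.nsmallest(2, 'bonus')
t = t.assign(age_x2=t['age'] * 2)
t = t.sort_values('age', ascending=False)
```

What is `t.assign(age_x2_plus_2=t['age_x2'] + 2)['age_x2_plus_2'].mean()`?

take 2 rows with smallest bonus:
  name  age level  bonus
5  Vic   64    L3      1
4  Max   25    L6      4
add column age_x2 = t['age'] * 2:
  name  age level  bonus  age_x2
5  Vic   64    L3      1     128
4  Max   25    L6      4      50
sort by age descending:
  name  age level  bonus  age_x2
5  Vic   64    L3      1     128
4  Max   25    L6      4      50
add column age_x2_plus_2 = t['age_x2'] + 2:
  name  age level  bonus  age_x2  age_x2_plus_2
5  Vic   64    L3      1     128            130
4  Max   25    L6      4      50             52
The mean of column 'age_x2_plus_2' is 91.0.

91.0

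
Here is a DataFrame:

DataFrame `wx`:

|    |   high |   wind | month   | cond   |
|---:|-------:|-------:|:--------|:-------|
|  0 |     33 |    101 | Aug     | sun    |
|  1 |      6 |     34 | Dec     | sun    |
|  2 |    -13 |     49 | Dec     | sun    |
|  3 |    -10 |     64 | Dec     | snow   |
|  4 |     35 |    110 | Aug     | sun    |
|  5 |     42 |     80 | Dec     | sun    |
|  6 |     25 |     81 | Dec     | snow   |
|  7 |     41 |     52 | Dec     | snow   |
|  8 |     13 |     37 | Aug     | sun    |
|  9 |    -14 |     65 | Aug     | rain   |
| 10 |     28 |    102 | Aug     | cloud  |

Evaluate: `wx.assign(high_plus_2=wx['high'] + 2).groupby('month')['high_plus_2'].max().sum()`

81

add column high_plus_2 = wx['high'] + 2:
    high  wind month   cond  high_plus_2
0     33   101   Aug    sun           35
1      6    34   Dec    sun            8
2    -13    49   Dec    sun          -11
3    -10    64   Dec   snow           -8
4     35   110   Aug    sun           37
5     42    80   Dec    sun           44
6     25    81   Dec   snow           27
7     41    52   Dec   snow           43
8     13    37   Aug    sun           15
9    -14    65   Aug   rain          -12
10    28   102   Aug  cloud           30
group by month, max of high_plus_2:
month
Aug    37
Dec    44
Name: high_plus_2, dtype: int64
Taking the sum of the resulting series gives 81.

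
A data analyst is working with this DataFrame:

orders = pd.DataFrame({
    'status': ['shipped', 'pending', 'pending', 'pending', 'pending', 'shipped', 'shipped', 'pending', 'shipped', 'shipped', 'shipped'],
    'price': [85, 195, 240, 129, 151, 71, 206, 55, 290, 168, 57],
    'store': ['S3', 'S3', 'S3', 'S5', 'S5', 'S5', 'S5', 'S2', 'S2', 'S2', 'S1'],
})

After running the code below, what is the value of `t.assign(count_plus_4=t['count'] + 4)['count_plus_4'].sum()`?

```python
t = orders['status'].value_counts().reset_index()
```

value_counts of status:
status
shipped    6
pending    5
Name: count, dtype: int64
reset_index():
    status  count
0  shipped      6
1  pending      5
add column count_plus_4 = t['count'] + 4:
    status  count  count_plus_4
0  shipped      6            10
1  pending      5             9

19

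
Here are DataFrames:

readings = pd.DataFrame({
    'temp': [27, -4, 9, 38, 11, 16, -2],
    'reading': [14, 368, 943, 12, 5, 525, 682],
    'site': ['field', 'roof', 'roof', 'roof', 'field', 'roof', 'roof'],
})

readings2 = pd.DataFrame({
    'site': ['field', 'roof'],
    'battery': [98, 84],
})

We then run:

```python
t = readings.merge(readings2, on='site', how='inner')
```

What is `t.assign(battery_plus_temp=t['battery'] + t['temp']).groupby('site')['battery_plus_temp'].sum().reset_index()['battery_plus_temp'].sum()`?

merge on 'site' (how='inner') → 7 rows:
   temp  reading   site  battery
0    27       14  field       98
1    -4      368   roof       84
2     9      943   roof       84
3    38       12   roof       84
4    11        5  field       98
5    16      525   roof       84
6    -2      682   roof       84
add column battery_plus_temp = t['battery'] + t['temp']:
   temp  reading   site  battery  battery_plus_temp
0    27       14  field       98                125
1    -4      368   roof       84                 80
2     9      943   roof       84                 93
3    38       12   roof       84                122
4    11        5  field       98                109
5    16      525   roof       84                100
6    -2      682   roof       84                 82
group by site, sum of battery_plus_temp:
site
field    234
roof     477
Name: battery_plus_temp, dtype: int64
reset_index():
    site  battery_plus_temp
0  field                234
1   roof                477
So sum() = 711.

711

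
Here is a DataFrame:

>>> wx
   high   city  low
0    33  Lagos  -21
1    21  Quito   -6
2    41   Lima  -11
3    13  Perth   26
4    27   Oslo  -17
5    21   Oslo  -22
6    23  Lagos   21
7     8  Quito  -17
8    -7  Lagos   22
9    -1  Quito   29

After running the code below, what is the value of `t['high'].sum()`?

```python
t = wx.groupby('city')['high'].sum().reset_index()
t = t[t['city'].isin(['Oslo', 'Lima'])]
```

group by city, sum of high:
city
Lagos    49
Lima     41
Oslo     48
Perth    13
Quito    28
Name: high, dtype: int64
reset_index():
    city  high
0  Lagos    49
1   Lima    41
2   Oslo    48
3  Perth    13
4  Quito    28
filter rows where city in ['Oslo', 'Lima']:
   city  high
1  Lima    41
2  Oslo    48
So sum() = 89.

89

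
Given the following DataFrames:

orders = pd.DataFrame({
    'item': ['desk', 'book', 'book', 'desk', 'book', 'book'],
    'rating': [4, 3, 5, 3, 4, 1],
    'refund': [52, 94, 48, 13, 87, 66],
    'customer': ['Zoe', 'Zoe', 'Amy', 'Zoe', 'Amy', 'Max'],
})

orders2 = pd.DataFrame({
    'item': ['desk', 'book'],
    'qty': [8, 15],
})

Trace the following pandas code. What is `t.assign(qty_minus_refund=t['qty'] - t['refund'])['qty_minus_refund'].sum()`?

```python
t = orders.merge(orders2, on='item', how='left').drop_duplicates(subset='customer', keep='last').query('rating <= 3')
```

merge on 'item' (how='left') → 6 rows:
   item  rating  refund customer  qty
0  desk       4      52      Zoe    8
1  book       3      94      Zoe   15
2  book       5      48      Amy   15
3  desk       3      13      Zoe    8
4  book       4      87      Amy   15
5  book       1      66      Max   15
drop duplicate customer (keep=last):
   item  rating  refund customer  qty
3  desk       3      13      Zoe    8
4  book       4      87      Amy   15
5  book       1      66      Max   15
filter rows where rating <= 3:
   item  rating  refund customer  qty
3  desk       3      13      Zoe    8
5  book       1      66      Max   15
add column qty_minus_refund = t['qty'] - t['refund']:
   item  rating  refund customer  qty  qty_minus_refund
3  desk       3      13      Zoe    8                -5
5  book       1      66      Max   15               -51
Hence -56.

-56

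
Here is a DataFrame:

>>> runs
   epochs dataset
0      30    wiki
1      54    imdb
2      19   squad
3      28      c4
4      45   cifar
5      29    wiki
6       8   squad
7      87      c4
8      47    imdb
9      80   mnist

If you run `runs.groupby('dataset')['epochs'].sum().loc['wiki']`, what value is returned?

group by dataset, sum of epochs:
dataset
c4       115
cifar     45
imdb     101
mnist     80
squad     27
wiki      59
Name: epochs, dtype: int64
So loc['wiki'] = 59.

59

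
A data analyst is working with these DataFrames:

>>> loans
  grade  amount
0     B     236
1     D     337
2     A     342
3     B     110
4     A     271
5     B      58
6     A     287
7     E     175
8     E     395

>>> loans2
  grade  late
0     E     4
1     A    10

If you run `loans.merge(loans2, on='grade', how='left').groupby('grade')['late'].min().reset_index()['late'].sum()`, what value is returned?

merge on 'grade' (how='left') → 9 rows:
  grade  amount  late
0     B     236   NaN
1     D     337   NaN
2     A     342  10.0
3     B     110   NaN
4     A     271  10.0
5     B      58   NaN
6     A     287  10.0
7     E     175   4.0
8     E     395   4.0
group by grade, min of late:
grade
A    10.0
B     NaN
D     NaN
E     4.0
Name: late, dtype: float64
reset_index():
  grade  late
0     A  10.0
1     B   NaN
2     D   NaN
3     E   4.0
Taking the sum of column 'late' gives 14.0.

14.0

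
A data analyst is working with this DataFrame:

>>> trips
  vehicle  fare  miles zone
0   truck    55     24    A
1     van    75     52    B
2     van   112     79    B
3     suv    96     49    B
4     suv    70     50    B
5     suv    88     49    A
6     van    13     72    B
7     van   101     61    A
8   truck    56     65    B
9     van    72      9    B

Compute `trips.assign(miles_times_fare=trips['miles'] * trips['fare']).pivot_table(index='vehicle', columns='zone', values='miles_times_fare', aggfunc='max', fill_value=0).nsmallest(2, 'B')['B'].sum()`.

8344

add column miles_times_fare = trips['miles'] * trips['fare']:
  vehicle  fare  miles zone  miles_times_fare
0   truck    55     24    A              1320
1     van    75     52    B              3900
2     van   112     79    B              8848
3     suv    96     49    B              4704
4     suv    70     50    B              3500
5     suv    88     49    A              4312
6     van    13     72    B               936
7     van   101     61    A              6161
8   truck    56     65    B              3640
9     van    72      9    B               648
pivot: rows=vehicle, cols=zone, max(miles_times_fare):
zone        A     B
vehicle            
suv      4312  4704
truck    1320  3640
van      6161  8848
take 2 rows with smallest B:
zone        A     B
vehicle            
truck    1320  3640
suv      4312  4704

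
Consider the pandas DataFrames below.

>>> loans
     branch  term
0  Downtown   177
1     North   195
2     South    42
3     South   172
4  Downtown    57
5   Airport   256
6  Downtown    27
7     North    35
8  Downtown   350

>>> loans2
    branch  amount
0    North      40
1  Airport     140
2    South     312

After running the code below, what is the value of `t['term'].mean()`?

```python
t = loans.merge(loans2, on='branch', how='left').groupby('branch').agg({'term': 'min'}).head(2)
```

141.5

merge on 'branch' (how='left') → 9 rows:
     branch  term  amount
0  Downtown   177     NaN
1     North   195    40.0
2     South    42   312.0
3     South   172   312.0
4  Downtown    57     NaN
5   Airport   256   140.0
6  Downtown    27     NaN
7     North    35    40.0
8  Downtown   350     NaN
group by branch, min of term:
          term
branch        
Airport    256
Downtown    27
North       35
South       42
take first 2 rows:
          term
branch        
Airport    256
Downtown    27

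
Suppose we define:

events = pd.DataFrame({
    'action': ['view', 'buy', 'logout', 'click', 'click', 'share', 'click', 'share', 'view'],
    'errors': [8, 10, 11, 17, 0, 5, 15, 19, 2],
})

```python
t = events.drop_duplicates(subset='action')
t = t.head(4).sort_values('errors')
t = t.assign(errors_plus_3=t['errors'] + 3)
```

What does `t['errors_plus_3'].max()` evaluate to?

20

drop duplicate action (keep=first):
   action  errors
0    view       8
1     buy      10
2  logout      11
3   click      17
5   share       5
take first 4 rows:
   action  errors
0    view       8
1     buy      10
2  logout      11
3   click      17
sort by errors:
   action  errors
0    view       8
1     buy      10
2  logout      11
3   click      17
add column errors_plus_3 = t['errors'] + 3:
   action  errors  errors_plus_3
0    view       8             11
1     buy      10             13
2  logout      11             14
3   click      17             20
The max of column 'errors_plus_3' is 20.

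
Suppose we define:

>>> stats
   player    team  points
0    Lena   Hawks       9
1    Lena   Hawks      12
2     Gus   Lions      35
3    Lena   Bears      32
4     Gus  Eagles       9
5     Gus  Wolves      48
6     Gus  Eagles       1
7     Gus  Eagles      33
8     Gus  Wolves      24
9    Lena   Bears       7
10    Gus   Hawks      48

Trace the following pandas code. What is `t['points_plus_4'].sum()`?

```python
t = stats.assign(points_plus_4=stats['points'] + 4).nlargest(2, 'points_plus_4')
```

104

add column points_plus_4 = stats['points'] + 4:
   player    team  points  points_plus_4
0    Lena   Hawks       9             13
1    Lena   Hawks      12             16
2     Gus   Lions      35             39
3    Lena   Bears      32             36
4     Gus  Eagles       9             13
5     Gus  Wolves      48             52
6     Gus  Eagles       1              5
7     Gus  Eagles      33             37
8     Gus  Wolves      24             28
9    Lena   Bears       7             11
10    Gus   Hawks      48             52
take 2 rows with largest points_plus_4:
   player    team  points  points_plus_4
5     Gus  Wolves      48             52
10    Gus   Hawks      48             52
Reading off the sum of column 'points_plus_4', we get 104.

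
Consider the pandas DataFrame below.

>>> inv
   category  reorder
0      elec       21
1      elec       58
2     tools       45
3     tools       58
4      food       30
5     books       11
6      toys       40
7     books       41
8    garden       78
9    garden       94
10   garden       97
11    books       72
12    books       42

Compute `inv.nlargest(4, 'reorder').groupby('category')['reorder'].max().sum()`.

take 4 rows with largest reorder:
   category  reorder
10   garden       97
9    garden       94
8    garden       78
11    books       72
group by category, max of reorder:
category
books     72
garden    97
Name: reorder, dtype: int64

169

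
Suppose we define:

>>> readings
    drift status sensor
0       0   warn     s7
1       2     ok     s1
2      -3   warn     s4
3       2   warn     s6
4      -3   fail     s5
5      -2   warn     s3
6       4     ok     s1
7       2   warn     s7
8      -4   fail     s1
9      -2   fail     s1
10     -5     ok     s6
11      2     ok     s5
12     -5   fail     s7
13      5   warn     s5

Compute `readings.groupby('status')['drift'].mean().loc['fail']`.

-3.5

group by status, mean of drift:
status
fail   -3.500000
ok      0.750000
warn    0.666667
Name: drift, dtype: float64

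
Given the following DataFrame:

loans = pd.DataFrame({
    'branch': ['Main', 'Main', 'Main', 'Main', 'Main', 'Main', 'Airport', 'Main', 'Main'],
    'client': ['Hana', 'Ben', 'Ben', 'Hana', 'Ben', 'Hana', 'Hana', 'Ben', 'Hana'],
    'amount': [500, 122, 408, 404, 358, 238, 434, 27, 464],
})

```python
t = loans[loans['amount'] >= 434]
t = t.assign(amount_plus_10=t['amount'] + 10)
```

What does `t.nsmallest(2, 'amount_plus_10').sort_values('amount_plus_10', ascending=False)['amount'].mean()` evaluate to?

449.0

filter rows where amount >= 434:
    branch client  amount
0     Main   Hana     500
6  Airport   Hana     434
8     Main   Hana     464
add column amount_plus_10 = t['amount'] + 10:
    branch client  amount  amount_plus_10
0     Main   Hana     500             510
6  Airport   Hana     434             444
8     Main   Hana     464             474
take 2 rows with smallest amount_plus_10:
    branch client  amount  amount_plus_10
6  Airport   Hana     434             444
8     Main   Hana     464             474
sort by amount_plus_10 descending:
    branch client  amount  amount_plus_10
8     Main   Hana     464             474
6  Airport   Hana     434             444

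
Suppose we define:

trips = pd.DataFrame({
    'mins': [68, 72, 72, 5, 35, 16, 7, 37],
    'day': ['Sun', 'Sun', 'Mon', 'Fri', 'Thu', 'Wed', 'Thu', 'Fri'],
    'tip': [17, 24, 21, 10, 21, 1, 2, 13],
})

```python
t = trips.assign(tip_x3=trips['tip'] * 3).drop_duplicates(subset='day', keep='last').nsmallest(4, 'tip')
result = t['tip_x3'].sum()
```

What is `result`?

add column tip_x3 = trips['tip'] * 3:
   mins  day  tip  tip_x3
0    68  Sun   17      51
1    72  Sun   24      72
2    72  Mon   21      63
3     5  Fri   10      30
4    35  Thu   21      63
5    16  Wed    1       3
6     7  Thu    2       6
7    37  Fri   13      39
drop duplicate day (keep=last):
   mins  day  tip  tip_x3
1    72  Sun   24      72
2    72  Mon   21      63
5    16  Wed    1       3
6     7  Thu    2       6
7    37  Fri   13      39
take 4 rows with smallest tip:
   mins  day  tip  tip_x3
5    16  Wed    1       3
6     7  Thu    2       6
7    37  Fri   13      39
2    72  Mon   21      63
Taking the sum of column 'tip_x3' gives 111.

111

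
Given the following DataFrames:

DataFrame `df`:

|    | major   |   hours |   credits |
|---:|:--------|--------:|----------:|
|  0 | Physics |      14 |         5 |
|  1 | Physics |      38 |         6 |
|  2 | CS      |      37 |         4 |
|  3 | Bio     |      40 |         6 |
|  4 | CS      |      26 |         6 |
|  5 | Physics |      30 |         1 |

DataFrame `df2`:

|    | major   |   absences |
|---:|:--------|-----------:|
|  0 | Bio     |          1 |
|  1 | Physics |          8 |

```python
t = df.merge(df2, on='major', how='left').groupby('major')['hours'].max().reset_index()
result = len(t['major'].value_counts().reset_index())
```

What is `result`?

merge on 'major' (how='left') → 6 rows:
     major  hours  credits  absences
0  Physics     14        5       8.0
1  Physics     38        6       8.0
2       CS     37        4       NaN
3      Bio     40        6       1.0
4       CS     26        6       NaN
5  Physics     30        1       8.0
group by major, max of hours:
major
Bio        40
CS         37
Physics    38
Name: hours, dtype: int64
reset_index():
     major  hours
0      Bio     40
1       CS     37
2  Physics     38
value_counts of major:
major
Bio        1
CS         1
Physics    1
Name: count, dtype: int64
reset_index():
     major  count
0      Bio      1
1       CS      1
2  Physics      1
So reset_index()) = 3.

3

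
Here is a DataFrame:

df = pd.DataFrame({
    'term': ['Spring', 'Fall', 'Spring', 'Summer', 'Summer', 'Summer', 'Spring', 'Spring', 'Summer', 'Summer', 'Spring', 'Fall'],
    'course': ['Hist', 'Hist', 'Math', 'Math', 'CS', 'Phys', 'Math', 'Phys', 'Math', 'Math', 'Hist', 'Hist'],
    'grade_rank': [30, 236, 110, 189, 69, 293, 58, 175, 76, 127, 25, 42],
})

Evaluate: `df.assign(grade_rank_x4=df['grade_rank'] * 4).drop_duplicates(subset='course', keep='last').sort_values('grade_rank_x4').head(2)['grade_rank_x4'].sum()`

444

add column grade_rank_x4 = df['grade_rank'] * 4:
      term course  grade_rank  grade_rank_x4
0   Spring   Hist          30            120
1     Fall   Hist         236            944
2   Spring   Math         110            440
3   Summer   Math         189            756
4   Summer     CS          69            276
5   Summer   Phys         293           1172
6   Spring   Math          58            232
7   Spring   Phys         175            700
8   Summer   Math          76            304
9   Summer   Math         127            508
10  Spring   Hist          25            100
11    Fall   Hist          42            168
drop duplicate course (keep=last):
      term course  grade_rank  grade_rank_x4
4   Summer     CS          69            276
7   Spring   Phys         175            700
9   Summer   Math         127            508
11    Fall   Hist          42            168
sort by grade_rank_x4:
      term course  grade_rank  grade_rank_x4
11    Fall   Hist          42            168
4   Summer     CS          69            276
9   Summer   Math         127            508
7   Spring   Phys         175            700
take first 2 rows:
      term course  grade_rank  grade_rank_x4
11    Fall   Hist          42            168
4   Summer     CS          69            276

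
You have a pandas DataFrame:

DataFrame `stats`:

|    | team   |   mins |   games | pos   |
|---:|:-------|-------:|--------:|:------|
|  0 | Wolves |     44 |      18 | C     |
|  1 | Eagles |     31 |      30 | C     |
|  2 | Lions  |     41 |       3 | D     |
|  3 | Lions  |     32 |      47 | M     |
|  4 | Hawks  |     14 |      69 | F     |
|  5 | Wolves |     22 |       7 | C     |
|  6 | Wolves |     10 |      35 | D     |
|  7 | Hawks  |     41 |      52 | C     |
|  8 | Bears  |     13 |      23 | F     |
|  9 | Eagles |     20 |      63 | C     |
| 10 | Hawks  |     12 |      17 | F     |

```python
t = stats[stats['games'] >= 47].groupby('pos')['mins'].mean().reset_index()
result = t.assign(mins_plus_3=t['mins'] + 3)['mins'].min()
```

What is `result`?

filter rows where games >= 47:
     team  mins  games pos
3   Lions    32     47   M
4   Hawks    14     69   F
7   Hawks    41     52   C
9  Eagles    20     63   C
group by pos, mean of mins:
pos
C    30.5
F    14.0
M    32.0
Name: mins, dtype: float64
reset_index():
  pos  mins
0   C  30.5
1   F  14.0
2   M  32.0
add column mins_plus_3 = t['mins'] + 3:
  pos  mins  mins_plus_3
0   C  30.5         33.5
1   F  14.0         17.0
2   M  32.0         35.0
Hence 14.0.

14.0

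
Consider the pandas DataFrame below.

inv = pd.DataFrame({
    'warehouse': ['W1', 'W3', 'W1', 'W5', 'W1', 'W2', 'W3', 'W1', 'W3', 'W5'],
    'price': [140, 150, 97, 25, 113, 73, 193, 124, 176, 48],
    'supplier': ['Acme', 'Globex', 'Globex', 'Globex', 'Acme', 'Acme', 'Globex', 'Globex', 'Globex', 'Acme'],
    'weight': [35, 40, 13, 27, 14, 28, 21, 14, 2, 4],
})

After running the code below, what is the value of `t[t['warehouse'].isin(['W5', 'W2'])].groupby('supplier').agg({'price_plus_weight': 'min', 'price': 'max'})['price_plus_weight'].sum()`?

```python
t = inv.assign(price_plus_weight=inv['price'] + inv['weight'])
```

add column price_plus_weight = inv['price'] + inv['weight']:
  warehouse  price supplier  weight  price_plus_weight
0        W1    140     Acme      35                175
1        W3    150   Globex      40                190
2        W1     97   Globex      13                110
3        W5     25   Globex      27                 52
4        W1    113     Acme      14                127
5        W2     73     Acme      28                101
6        W3    193   Globex      21                214
7        W1    124   Globex      14                138
8        W3    176   Globex       2                178
9        W5     48     Acme       4                 52
filter rows where warehouse in ['W5', 'W2']:
  warehouse  price supplier  weight  price_plus_weight
3        W5     25   Globex      27                 52
5        W2     73     Acme      28                101
9        W5     48     Acme       4                 52
group by supplier: min(price_plus_weight), max(price):
          price_plus_weight  price
supplier                          
Acme                     52     73
Globex                   52     25
The sum of column 'price_plus_weight' is 104.

104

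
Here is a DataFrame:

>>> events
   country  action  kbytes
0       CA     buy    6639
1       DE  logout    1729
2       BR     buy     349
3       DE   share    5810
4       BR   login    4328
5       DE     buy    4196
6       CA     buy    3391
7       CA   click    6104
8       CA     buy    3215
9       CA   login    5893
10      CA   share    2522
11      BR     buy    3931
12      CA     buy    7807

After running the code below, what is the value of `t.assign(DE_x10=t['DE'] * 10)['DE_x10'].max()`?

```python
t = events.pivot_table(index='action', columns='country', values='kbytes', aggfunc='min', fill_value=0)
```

58100

pivot: rows=action, cols=country, min(kbytes):
country    BR    CA    DE
action                   
buy       349  3215  4196
click       0  6104     0
login    4328  5893     0
logout      0     0  1729
share       0  2522  5810
add column DE_x10 = t['DE'] * 10:
country    BR    CA    DE  DE_x10
action                           
buy       349  3215  4196   41960
click       0  6104     0       0
login    4328  5893     0       0
logout      0     0  1729   17290
share       0  2522  5810   58100
Reading off the max of column 'DE_x10', we get 58100.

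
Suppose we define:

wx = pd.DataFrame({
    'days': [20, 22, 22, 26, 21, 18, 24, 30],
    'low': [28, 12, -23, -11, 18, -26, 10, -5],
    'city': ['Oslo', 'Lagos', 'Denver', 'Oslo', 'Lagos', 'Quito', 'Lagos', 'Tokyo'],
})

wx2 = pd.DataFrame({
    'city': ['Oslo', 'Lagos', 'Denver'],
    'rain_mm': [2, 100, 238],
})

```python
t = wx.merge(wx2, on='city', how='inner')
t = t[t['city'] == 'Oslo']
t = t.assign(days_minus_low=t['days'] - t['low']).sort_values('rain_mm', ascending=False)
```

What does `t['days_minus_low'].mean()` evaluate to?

merge on 'city' (how='inner') → 6 rows:
   days  low    city  rain_mm
0    20   28    Oslo        2
1    22   12   Lagos      100
2    22  -23  Denver      238
3    26  -11    Oslo        2
4    21   18   Lagos      100
5    24   10   Lagos      100
filter rows where city == 'Oslo':
   days  low  city  rain_mm
0    20   28  Oslo        2
3    26  -11  Oslo        2
add column days_minus_low = t['days'] - t['low']:
   days  low  city  rain_mm  days_minus_low
0    20   28  Oslo        2              -8
3    26  -11  Oslo        2              37
sort by rain_mm descending:
   days  low  city  rain_mm  days_minus_low
0    20   28  Oslo        2              -8
3    26  -11  Oslo        2              37
Finally, mean of column 'days_minus_low' = 14.5.

14.5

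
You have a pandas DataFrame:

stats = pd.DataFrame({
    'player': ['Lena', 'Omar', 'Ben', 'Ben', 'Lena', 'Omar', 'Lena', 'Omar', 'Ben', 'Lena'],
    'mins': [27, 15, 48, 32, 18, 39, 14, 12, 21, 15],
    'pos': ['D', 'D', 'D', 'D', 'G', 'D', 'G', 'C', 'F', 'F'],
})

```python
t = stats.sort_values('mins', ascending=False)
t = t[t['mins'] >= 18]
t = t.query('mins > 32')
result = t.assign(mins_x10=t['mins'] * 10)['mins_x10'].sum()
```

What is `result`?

sort by mins descending:
  player  mins pos
2    Ben    48   D
5   Omar    39   D
3    Ben    32   D
0   Lena    27   D
8    Ben    21   F
4   Lena    18   G
1   Omar    15   D
9   Lena    15   F
6   Lena    14   G
7   Omar    12   C
filter rows where mins >= 18:
  player  mins pos
2    Ben    48   D
5   Omar    39   D
3    Ben    32   D
0   Lena    27   D
8    Ben    21   F
4   Lena    18   G
filter rows where mins > 32:
  player  mins pos
2    Ben    48   D
5   Omar    39   D
add column mins_x10 = t['mins'] * 10:
  player  mins pos  mins_x10
2    Ben    48   D       480
5   Omar    39   D       390
Hence 870.

870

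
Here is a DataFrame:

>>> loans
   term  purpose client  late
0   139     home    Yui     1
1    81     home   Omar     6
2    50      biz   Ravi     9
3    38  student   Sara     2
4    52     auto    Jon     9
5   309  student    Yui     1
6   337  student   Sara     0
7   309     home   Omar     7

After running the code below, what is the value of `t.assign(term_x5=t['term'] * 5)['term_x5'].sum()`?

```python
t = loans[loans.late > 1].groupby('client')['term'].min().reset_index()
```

filter rows where late > 1:
   term  purpose client  late
1    81     home   Omar     6
2    50      biz   Ravi     9
3    38  student   Sara     2
4    52     auto    Jon     9
7   309     home   Omar     7
group by client, min of term:
client
Jon     52
Omar    81
Ravi    50
Sara    38
Name: term, dtype: int64
reset_index():
  client  term
0    Jon    52
1   Omar    81
2   Ravi    50
3   Sara    38
add column term_x5 = t['term'] * 5:
  client  term  term_x5
0    Jon    52      260
1   Omar    81      405
2   Ravi    50      250
3   Sara    38      190

1105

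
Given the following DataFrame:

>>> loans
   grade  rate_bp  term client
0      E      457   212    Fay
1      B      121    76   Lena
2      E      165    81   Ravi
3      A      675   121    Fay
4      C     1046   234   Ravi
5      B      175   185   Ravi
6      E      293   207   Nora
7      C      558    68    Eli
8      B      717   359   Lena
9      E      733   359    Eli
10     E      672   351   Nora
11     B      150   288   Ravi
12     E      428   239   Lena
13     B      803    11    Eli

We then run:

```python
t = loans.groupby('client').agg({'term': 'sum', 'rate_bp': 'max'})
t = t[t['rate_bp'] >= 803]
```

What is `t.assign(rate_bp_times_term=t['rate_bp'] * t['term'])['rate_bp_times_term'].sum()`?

group by client: sum(term), max(rate_bp):
        term  rate_bp
client               
Eli      438      803
Fay      333      675
Lena     674      717
Nora     558      672
Ravi     788     1046
filter rows where rate_bp >= 803:
        term  rate_bp
client               
Eli      438      803
Ravi     788     1046
add column rate_bp_times_term = t['rate_bp'] * t['term']:
        term  rate_bp  rate_bp_times_term
client                                   
Eli      438      803              351714
Ravi     788     1046              824248
Taking the sum of column 'rate_bp_times_term' gives 1175962.

1175962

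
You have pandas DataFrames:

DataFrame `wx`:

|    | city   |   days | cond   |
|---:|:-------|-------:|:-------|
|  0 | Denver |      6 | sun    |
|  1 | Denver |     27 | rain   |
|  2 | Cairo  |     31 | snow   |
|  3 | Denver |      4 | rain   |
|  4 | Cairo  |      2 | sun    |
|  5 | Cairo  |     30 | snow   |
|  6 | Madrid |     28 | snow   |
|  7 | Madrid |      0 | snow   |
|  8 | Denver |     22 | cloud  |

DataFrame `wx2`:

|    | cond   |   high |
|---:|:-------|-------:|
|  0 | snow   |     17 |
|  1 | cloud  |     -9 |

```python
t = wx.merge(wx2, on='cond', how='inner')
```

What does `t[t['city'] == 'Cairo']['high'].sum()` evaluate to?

34

merge on 'cond' (how='inner') → 5 rows:
     city  days   cond  high
0   Cairo    31   snow    17
1   Cairo    30   snow    17
2  Madrid    28   snow    17
3  Madrid     0   snow    17
4  Denver    22  cloud    -9
filter rows where city == 'Cairo':
    city  days  cond  high
0  Cairo    31  snow    17
1  Cairo    30  snow    17
Taking the sum of column 'high' gives 34.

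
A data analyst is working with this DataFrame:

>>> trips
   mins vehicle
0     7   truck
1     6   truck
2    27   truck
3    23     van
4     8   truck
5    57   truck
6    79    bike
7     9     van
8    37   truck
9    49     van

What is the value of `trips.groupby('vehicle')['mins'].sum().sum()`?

group by vehicle, sum of mins:
vehicle
bike      79
truck    142
van       81
Name: mins, dtype: int64
The sum of the resulting series is 302.

302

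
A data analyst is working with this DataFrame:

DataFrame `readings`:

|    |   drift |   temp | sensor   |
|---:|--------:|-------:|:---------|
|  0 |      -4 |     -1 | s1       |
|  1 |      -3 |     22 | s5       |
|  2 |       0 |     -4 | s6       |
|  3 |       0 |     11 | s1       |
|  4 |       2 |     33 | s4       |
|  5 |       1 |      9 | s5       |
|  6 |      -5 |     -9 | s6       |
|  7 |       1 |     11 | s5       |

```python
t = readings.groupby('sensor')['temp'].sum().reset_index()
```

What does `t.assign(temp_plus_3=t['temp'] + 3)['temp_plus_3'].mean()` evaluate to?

group by sensor, sum of temp:
sensor
s1    10
s4    33
s5    42
s6   -13
Name: temp, dtype: int64
reset_index():
  sensor  temp
0     s1    10
1     s4    33
2     s5    42
3     s6   -13
add column temp_plus_3 = t['temp'] + 3:
  sensor  temp  temp_plus_3
0     s1    10           13
1     s4    33           36
2     s5    42           45
3     s6   -13          -10
mean of column 'temp_plus_3' → 21.0

21.0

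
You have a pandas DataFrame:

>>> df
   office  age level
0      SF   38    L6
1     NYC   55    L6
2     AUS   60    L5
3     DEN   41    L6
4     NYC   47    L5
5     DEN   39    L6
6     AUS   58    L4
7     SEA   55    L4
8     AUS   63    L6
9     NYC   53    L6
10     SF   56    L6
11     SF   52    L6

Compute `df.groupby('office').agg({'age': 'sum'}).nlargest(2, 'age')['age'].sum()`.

336

group by office, sum of age:
        age
office     
AUS     181
DEN      80
NYC     155
SEA      55
SF      146
take 2 rows with largest age:
        age
office     
AUS     181
NYC     155
Hence 336.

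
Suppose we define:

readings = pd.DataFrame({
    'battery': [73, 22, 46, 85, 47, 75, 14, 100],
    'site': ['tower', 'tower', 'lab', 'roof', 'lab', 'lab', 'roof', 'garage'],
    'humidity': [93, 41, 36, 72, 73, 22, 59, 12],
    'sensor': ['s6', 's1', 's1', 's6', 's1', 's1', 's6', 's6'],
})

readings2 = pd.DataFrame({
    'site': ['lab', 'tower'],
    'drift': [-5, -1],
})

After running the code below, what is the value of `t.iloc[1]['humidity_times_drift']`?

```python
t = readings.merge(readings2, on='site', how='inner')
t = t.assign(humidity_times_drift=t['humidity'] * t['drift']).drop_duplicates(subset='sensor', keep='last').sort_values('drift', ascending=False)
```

-110

merge on 'site' (how='inner') → 5 rows:
   battery   site  humidity sensor  drift
0       73  tower        93     s6     -1
1       22  tower        41     s1     -1
2       46    lab        36     s1     -5
3       47    lab        73     s1     -5
4       75    lab        22     s1     -5
add column humidity_times_drift = t['humidity'] * t['drift']:
   battery   site  humidity sensor  drift  humidity_times_drift
0       73  tower        93     s6     -1                   -93
1       22  tower        41     s1     -1                   -41
2       46    lab        36     s1     -5                  -180
3       47    lab        73     s1     -5                  -365
4       75    lab        22     s1     -5                  -110
drop duplicate sensor (keep=last):
   battery   site  humidity sensor  drift  humidity_times_drift
0       73  tower        93     s6     -1                   -93
4       75    lab        22     s1     -5                  -110
sort by drift descending:
   battery   site  humidity sensor  drift  humidity_times_drift
0       73  tower        93     s6     -1                   -93
4       75    lab        22     s1     -5                  -110
Reading off the value at position 1, column 'humidity_times_drift', we get -110.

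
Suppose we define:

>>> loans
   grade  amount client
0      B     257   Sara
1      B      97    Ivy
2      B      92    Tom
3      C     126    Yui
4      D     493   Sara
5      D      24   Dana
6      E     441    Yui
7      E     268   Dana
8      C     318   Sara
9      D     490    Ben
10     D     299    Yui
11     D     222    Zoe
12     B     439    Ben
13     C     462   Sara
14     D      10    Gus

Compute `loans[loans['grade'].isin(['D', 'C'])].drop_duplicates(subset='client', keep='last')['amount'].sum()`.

filter rows where grade in ['D', 'C']:
   grade  amount client
3      C     126    Yui
4      D     493   Sara
5      D      24   Dana
8      C     318   Sara
9      D     490    Ben
10     D     299    Yui
11     D     222    Zoe
13     C     462   Sara
14     D      10    Gus
drop duplicate client (keep=last):
   grade  amount client
5      D      24   Dana
9      D     490    Ben
10     D     299    Yui
11     D     222    Zoe
13     C     462   Sara
14     D      10    Gus
Then the sum of column 'amount': 1507

1507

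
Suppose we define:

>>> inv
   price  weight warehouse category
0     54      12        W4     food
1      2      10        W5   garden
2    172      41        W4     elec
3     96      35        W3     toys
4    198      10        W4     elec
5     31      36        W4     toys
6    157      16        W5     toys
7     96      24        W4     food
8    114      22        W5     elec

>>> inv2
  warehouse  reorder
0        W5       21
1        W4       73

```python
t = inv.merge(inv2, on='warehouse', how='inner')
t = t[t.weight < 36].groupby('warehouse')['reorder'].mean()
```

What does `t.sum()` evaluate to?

94.0

merge on 'warehouse' (how='inner') → 8 rows:
   price  weight warehouse category  reorder
0     54      12        W4     food       73
1      2      10        W5   garden       21
2    172      41        W4     elec       73
3    198      10        W4     elec       73
4     31      36        W4     toys       73
5    157      16        W5     toys       21
6     96      24        W4     food       73
7    114      22        W5     elec       21
filter rows where weight < 36:
   price  weight warehouse category  reorder
0     54      12        W4     food       73
1      2      10        W5   garden       21
3    198      10        W4     elec       73
5    157      16        W5     toys       21
6     96      24        W4     food       73
7    114      22        W5     elec       21
group by warehouse, mean of reorder:
warehouse
W4    73.0
W5    21.0
Name: reorder, dtype: float64
The sum of the resulting series is 94.0.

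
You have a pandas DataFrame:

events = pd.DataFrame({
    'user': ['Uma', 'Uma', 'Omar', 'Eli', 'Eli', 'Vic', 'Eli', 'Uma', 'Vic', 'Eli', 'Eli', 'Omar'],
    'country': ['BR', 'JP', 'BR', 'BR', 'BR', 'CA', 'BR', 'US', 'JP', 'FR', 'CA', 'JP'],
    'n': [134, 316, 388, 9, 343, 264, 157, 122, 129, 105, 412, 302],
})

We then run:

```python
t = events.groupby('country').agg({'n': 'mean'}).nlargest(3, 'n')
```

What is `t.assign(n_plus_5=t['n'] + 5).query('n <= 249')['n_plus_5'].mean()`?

group by country, mean of n:
             n
country       
BR       206.2
CA       338.0
FR       105.0
JP       249.0
US       122.0
take 3 rows with largest n:
             n
country       
CA       338.0
JP       249.0
BR       206.2
add column n_plus_5 = t['n'] + 5:
             n  n_plus_5
country                 
CA       338.0     343.0
JP       249.0     254.0
BR       206.2     211.2
filter rows where n <= 249:
             n  n_plus_5
country                 
JP       249.0     254.0
BR       206.2     211.2
Then the mean of column 'n_plus_5': 232.6

232.6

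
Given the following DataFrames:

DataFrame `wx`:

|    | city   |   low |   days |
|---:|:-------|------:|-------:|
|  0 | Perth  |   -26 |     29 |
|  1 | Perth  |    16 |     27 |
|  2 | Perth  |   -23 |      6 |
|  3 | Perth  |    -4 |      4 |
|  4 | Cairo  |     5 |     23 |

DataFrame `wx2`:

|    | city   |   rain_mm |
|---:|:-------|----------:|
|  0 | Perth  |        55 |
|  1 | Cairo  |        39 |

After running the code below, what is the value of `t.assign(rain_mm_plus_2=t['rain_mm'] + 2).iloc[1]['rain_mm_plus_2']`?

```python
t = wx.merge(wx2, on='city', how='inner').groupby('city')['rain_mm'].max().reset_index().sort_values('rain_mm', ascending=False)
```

41

merge on 'city' (how='inner') → 5 rows:
    city  low  days  rain_mm
0  Perth  -26    29       55
1  Perth   16    27       55
2  Perth  -23     6       55
3  Perth   -4     4       55
4  Cairo    5    23       39
group by city, max of rain_mm:
city
Cairo    39
Perth    55
Name: rain_mm, dtype: int64
reset_index():
    city  rain_mm
0  Cairo       39
1  Perth       55
sort by rain_mm descending:
    city  rain_mm
1  Perth       55
0  Cairo       39
add column rain_mm_plus_2 = t['rain_mm'] + 2:
    city  rain_mm  rain_mm_plus_2
1  Perth       55              57
0  Cairo       39              41
Reading off the value at position 1, column 'rain_mm_plus_2', we get 41.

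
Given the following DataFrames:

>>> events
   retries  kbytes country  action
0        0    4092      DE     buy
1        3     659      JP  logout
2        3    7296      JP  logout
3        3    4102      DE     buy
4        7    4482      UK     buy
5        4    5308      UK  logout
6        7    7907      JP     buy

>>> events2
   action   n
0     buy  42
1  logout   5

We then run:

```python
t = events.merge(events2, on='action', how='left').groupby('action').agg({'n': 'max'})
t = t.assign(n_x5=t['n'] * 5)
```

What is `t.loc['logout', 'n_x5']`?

merge on 'action' (how='left') → 7 rows:
   retries  kbytes country  action   n
0        0    4092      DE     buy  42
1        3     659      JP  logout   5
2        3    7296      JP  logout   5
3        3    4102      DE     buy  42
4        7    4482      UK     buy  42
5        4    5308      UK  logout   5
6        7    7907      JP     buy  42
group by action, max of n:
         n
action    
buy     42
logout   5
add column n_x5 = t['n'] * 5:
         n  n_x5
action          
buy     42   210
logout   5    25

25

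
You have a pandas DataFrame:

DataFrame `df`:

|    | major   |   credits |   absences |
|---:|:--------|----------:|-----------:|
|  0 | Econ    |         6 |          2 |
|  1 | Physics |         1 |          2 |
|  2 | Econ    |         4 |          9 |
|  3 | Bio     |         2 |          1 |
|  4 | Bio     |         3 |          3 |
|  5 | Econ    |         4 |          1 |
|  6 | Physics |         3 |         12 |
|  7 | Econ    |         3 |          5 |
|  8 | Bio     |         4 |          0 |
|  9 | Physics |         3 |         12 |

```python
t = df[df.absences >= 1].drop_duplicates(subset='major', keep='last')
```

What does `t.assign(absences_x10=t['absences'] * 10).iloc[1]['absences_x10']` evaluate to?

filter rows where absences >= 1:
     major  credits  absences
0     Econ        6         2
1  Physics        1         2
2     Econ        4         9
3      Bio        2         1
4      Bio        3         3
5     Econ        4         1
6  Physics        3        12
7     Econ        3         5
9  Physics        3        12
drop duplicate major (keep=last):
     major  credits  absences
4      Bio        3         3
7     Econ        3         5
9  Physics        3        12
add column absences_x10 = t['absences'] * 10:
     major  credits  absences  absences_x10
4      Bio        3         3            30
7     Econ        3         5            50
9  Physics        3        12           120

50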